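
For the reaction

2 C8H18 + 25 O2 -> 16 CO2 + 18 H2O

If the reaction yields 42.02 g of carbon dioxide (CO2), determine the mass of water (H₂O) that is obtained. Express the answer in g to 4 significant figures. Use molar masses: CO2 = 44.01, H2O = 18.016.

n(CO2) = 42.020 g / 44.01 g/mol = 0.95478 mol.
From the equation the CO2:H2O mole ratio is 16:18, so n(H2O) = 0.95478 × 18/16 = 1.0741 mol.
Mass of H2O = 1.0741 mol × 18.016 g/mol = 19.352 g.

19.35 g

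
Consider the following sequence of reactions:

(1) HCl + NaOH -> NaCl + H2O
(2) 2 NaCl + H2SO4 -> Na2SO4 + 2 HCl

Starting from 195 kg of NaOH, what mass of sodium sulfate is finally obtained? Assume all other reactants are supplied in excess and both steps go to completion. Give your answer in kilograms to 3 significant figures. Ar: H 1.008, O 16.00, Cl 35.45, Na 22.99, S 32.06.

346 kg

M(NaOH) = 22.99 + 16.00 + 1.008 = 39.998 g/mol.
M(Na2SO4) = 2(22.99) + 32.06 + 4(16.00) = 142.04 g/mol.
195 kg = 195000 g.
n(NaOH) = 195000 / 39.998 = 4875 mol.
Step 1 gives a 1:1 ratio of NaOH to NaCl, so n(NaCl) = 4875 mol.
In step 2 the NaCl:Na2SO4 ratio is 2:1, so n(Na2SO4) = 2438 mol.
Mass of Na2SO4 = 2438 × 142.04 = 346200 g = 346 kg.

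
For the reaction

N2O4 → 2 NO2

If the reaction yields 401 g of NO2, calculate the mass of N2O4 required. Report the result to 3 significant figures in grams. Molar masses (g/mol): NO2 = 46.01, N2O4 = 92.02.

n(NO2) = 401.0 g / 46.01 g/mol = 8.715 mol.
From the equation the NO2:N2O4 mole ratio is 2:1, so n(N2O4) = 8.715 × 1/2 = 4.358 mol.
Mass of N2O4 = 4.358 mol × 92.02 g/mol = 401.0 g.

401 g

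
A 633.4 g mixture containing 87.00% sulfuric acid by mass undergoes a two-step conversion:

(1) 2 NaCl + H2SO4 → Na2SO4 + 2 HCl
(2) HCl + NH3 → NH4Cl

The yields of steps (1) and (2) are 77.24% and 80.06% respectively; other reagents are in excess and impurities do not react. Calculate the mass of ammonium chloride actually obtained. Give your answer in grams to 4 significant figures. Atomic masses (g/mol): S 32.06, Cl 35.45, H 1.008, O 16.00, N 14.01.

371.7 g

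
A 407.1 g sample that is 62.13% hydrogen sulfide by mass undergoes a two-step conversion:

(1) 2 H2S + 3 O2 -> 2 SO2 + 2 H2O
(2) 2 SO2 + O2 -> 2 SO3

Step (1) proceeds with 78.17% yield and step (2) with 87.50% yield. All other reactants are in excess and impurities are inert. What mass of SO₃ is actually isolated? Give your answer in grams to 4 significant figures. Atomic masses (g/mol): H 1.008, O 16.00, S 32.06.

406.5 g

Pure H2S = 407.1 × 0.6213 = 252.93 g.
M(H2S) = 2(1.008) + 32.06 = 34.076 g/mol.
M(SO3) = 32.06 + 3(16.00) = 80.06 g/mol.
n(H2S) = 252.93 / 34.076 = 7.4226 mol.
Step 1 (H2S:SO2 = 2:2): theoretical n(SO2) = 7.4226 mol; at 78.17% yield, n(SO2) = 5.8022 mol.
Step 2 (SO2:SO3 = 2:2): theoretical n(SO3) = 5.8022 mol, so theoretical mass = 5.8022 × 80.06 = 464.53 g.
At 87.50% yield, actual mass of SO3 = 464.53 × 0.8750 = 406.46 g.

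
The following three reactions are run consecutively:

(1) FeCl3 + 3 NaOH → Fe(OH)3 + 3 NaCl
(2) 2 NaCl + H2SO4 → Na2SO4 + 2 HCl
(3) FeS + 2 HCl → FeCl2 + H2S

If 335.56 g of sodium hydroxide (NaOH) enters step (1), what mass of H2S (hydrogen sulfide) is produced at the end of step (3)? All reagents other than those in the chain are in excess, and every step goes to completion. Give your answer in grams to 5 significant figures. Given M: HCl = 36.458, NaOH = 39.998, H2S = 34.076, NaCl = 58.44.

n(NaOH) = 335.56 / 39.998 = 8.38942 mol.
Reaction (1): NaOH→NaCl ratio 3:3 ⇒ n(NaCl) = 8.38942 mol.
Reaction (2): NaCl→HCl ratio 2:2 ⇒ n(HCl) = 8.38942 mol.
Reaction (3): HCl→H2S ratio 2:1 ⇒ n(H2S) = 4.19471 mol.
Mass of H2S = 4.19471 × 34.076 = 142.939 g.

142.94 g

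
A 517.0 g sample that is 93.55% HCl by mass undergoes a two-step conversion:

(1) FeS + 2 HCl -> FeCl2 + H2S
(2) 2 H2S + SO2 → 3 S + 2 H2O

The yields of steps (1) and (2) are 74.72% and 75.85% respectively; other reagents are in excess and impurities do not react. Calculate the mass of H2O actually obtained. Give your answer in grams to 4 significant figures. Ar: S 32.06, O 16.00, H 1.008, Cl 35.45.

67.73 g

Pure HCl = 517.0 × 0.9355 = 483.65 g.
M(HCl) = 1.008 + 35.45 = 36.458 g/mol.
M(H2O) = 2(1.008) + 16.00 = 18.016 g/mol.
n(HCl) = 483.65 / 36.458 = 13.266 mol.
Step 1 (HCl:H2S = 2:1): theoretical n(H2S) = 6.6330 mol; at 74.72% yield, n(H2S) = 4.9562 mol.
Step 2 (H2S:H2O = 2:2): theoretical n(H2O) = 4.9562 mol, so theoretical mass = 4.9562 × 18.016 = 89.291 g.
At 75.85% yield, actual mass of H2O = 89.291 × 0.7585 = 67.727 g.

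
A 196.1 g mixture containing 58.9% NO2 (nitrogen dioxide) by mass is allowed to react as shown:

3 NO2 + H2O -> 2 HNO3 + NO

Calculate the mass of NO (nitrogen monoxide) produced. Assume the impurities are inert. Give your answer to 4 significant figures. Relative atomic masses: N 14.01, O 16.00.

25.11 g

Mass of pure NO2 = 196.1 g × 0.589 = 115.50 g.
M(NO2) = 14.01 + 2(16.00) = 46.01 g/mol.
M(NO) = 14.01 + 16.00 = 30.01 g/mol.
n(NO2) = 115.50 g / 46.01 g/mol = 2.5104 mol.
From the equation the NO2:NO mole ratio is 3:1, so n(NO) = 2.5104 × 1/3 = 0.83680 mol.
Mass of NO = 0.83680 mol × 30.01 g/mol = 25.112 g.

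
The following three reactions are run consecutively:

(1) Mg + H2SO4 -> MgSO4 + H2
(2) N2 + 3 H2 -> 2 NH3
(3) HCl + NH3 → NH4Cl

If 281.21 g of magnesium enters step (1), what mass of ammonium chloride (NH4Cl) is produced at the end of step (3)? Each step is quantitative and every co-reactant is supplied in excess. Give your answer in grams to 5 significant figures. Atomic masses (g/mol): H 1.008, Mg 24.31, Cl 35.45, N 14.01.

412.52 g

M(Mg) = 24.31 g/mol.
M(NH4Cl) = 14.01 + 4(1.008) + 35.45 = 53.492 g/mol.
n(Mg) = 281.21 / 24.31 = 11.5677 mol.
Reaction (1): Mg→H2 ratio 1:1 ⇒ n(H2) = 11.5677 mol.
Reaction (2): H2→NH3 ratio 3:2 ⇒ n(NH3) = 7.71178 mol.
Reaction (3): NH3→NH4Cl ratio 1:1 ⇒ n(NH4Cl) = 7.71178 mol.
Mass of NH4Cl = 7.71178 × 53.492 = 412.518 g.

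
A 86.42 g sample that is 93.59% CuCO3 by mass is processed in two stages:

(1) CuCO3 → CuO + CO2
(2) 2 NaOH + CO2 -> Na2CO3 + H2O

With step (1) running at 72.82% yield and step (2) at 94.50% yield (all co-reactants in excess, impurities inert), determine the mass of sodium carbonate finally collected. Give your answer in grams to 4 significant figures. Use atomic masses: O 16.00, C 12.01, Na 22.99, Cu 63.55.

47.74 g

Pure CuCO3 = 86.42 × 0.9359 = 80.880 g.
M(CuCO3) = 63.55 + 12.01 + 3(16.00) = 123.56 g/mol.
M(Na2CO3) = 2(22.99) + 12.01 + 3(16.00) = 105.99 g/mol.
n(CuCO3) = 80.880 / 123.56 = 0.65458 mol.
Step 1 (CuCO3:CO2 = 1:1): theoretical n(CO2) = 0.65458 mol; at 72.82% yield, n(CO2) = 0.47667 mol.
Step 2 (CO2:Na2CO3 = 1:1): theoretical n(Na2CO3) = 0.47667 mol, so theoretical mass = 0.47667 × 105.99 = 50.522 g.
At 94.50% yield, actual mass of Na2CO3 = 50.522 × 0.9450 = 47.743 g.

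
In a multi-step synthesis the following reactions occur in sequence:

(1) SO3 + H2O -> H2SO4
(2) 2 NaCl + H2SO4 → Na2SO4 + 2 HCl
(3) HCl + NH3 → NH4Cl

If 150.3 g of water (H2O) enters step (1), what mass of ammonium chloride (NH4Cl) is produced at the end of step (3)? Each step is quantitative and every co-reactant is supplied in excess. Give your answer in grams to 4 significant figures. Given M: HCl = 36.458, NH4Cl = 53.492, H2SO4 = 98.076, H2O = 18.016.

892.5 g

n(H2O) = 150.3 / 18.016 = 8.3426 mol.
Reaction (1): H2O→H2SO4 ratio 1:1 ⇒ n(H2SO4) = 8.3426 mol.
Reaction (2): H2SO4→HCl ratio 1:2 ⇒ n(HCl) = 16.685 mol.
Reaction (3): HCl→NH4Cl ratio 1:1 ⇒ n(NH4Cl) = 16.685 mol.
Mass of NH4Cl = 16.685 × 53.492 = 892.52 g.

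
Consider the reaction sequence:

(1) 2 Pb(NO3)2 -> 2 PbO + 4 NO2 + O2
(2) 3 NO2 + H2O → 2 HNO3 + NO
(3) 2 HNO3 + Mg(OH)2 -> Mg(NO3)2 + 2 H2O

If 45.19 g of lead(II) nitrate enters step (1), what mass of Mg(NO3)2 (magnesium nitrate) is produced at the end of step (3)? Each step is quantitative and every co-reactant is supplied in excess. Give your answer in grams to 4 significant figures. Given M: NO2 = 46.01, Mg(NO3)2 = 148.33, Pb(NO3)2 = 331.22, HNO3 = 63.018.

13.49 g

n(Pb(NO3)2) = 45.19 / 331.22 = 0.13643 mol.
Reaction (1): Pb(NO3)2→NO2 ratio 2:4 ⇒ n(NO2) = 0.27287 mol.
Reaction (2): NO2→HNO3 ratio 3:2 ⇒ n(HNO3) = 0.18191 mol.
Reaction (3): HNO3→Mg(NO3)2 ratio 2:1 ⇒ n(Mg(NO3)2) = 0.090957 mol.
Mass of Mg(NO3)2 = 0.090957 × 148.33 = 13.492 g.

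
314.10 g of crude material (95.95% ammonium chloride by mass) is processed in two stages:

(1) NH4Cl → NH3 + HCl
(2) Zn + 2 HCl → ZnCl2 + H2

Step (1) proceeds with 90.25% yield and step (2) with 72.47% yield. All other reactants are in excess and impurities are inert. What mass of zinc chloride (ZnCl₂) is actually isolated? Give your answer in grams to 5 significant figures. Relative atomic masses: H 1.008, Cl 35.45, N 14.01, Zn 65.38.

251.09 g

Pure NH4Cl = 314.10 × 0.9595 = 301.379 g.
M(NH4Cl) = 14.01 + 4(1.008) + 35.45 = 53.492 g/mol.
M(ZnCl2) = 65.38 + 2(35.45) = 136.28 g/mol.
n(NH4Cl) = 301.379 / 53.492 = 5.63409 mol.
Step 1 (NH4Cl:HCl = 1:1): theoretical n(HCl) = 5.63409 mol; at 90.25% yield, n(HCl) = 5.08477 mol.
Step 2 (HCl:ZnCl2 = 2:1): theoretical n(ZnCl2) = 2.54238 mol, so theoretical mass = 2.54238 × 136.28 = 346.476 g.
At 72.47% yield, actual mass of ZnCl2 = 346.476 × 0.7247 = 251.091 g.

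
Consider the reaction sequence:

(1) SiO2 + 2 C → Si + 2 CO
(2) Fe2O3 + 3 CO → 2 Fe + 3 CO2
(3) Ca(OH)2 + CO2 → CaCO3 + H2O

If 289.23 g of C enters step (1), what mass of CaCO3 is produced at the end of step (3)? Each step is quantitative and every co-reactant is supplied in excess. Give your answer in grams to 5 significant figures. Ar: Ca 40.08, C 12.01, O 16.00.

M(C) = 12.01 g/mol.
M(CaCO3) = 40.08 + 12.01 + 3(16.00) = 100.09 g/mol.
n(C) = 289.23 / 12.01 = 24.0824 mol.
Reaction (1): C→CO ratio 2:2 ⇒ n(CO) = 24.0824 mol.
Reaction (2): CO→CO2 ratio 3:3 ⇒ n(CO2) = 24.0824 mol.
Reaction (3): CO2→CaCO3 ratio 1:1 ⇒ n(CaCO3) = 24.0824 mol.
Mass of CaCO3 = 24.0824 × 100.09 = 2410.41 g.

2410.4 g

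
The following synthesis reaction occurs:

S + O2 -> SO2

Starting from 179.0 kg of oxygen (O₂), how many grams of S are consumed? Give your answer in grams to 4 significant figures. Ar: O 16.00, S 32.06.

179300 g

M(O2) = 2(16.00) = 32.00 g/mol.
M(S) = 32.06 g/mol.
Convert: 179.0 kg = 179000 g.
n(O2) = 179000 g / 32.00 g/mol = 5593.8 mol.
From the equation the O2:S mole ratio is 1:1, so n(S) = 5593.8 × 1/1 = 5593.8 mol.
Mass of S = 5593.8 mol × 32.06 g/mol = 179340 g.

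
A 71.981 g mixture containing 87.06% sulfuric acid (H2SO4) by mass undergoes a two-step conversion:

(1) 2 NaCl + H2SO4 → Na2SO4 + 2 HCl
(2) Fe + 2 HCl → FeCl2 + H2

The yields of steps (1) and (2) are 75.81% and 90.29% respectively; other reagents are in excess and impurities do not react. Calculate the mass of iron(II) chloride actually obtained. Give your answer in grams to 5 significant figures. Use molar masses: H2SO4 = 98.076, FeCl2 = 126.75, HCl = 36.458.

55.435 g

Pure H2SO4 = 71.981 × 0.8706 = 62.6667 g.
n(H2SO4) = 62.6667 / 98.076 = 0.638960 mol.
Step 1 (H2SO4:HCl = 1:2): theoretical n(HCl) = 1.27792 mol; at 75.81% yield, n(HCl) = 0.968791 mol.
Step 2 (HCl:FeCl2 = 2:1): theoretical n(FeCl2) = 0.484396 mol, so theoretical mass = 0.484396 × 126.75 = 61.3972 g.
At 90.29% yield, actual mass of FeCl2 = 61.3972 × 0.9029 = 55.4355 g.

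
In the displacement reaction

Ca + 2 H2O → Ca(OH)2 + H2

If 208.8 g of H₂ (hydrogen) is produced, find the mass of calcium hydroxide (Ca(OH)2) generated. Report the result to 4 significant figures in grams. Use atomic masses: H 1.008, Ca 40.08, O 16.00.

7674 g

M(H2) = 2(1.008) = 2.016 g/mol.
M(Ca(OH)2) = 40.08 + 2(16.00) + 2(1.008) = 74.096 g/mol.
n(H2) = 208.80 g / 2.016 g/mol = 103.57 mol.
From the equation the H2:Ca(OH)2 mole ratio is 1:1, so n(Ca(OH)2) = 103.57 × 1/1 = 103.57 mol.
Mass of Ca(OH)2 = 103.57 mol × 74.096 g/mol = 7674.2 g.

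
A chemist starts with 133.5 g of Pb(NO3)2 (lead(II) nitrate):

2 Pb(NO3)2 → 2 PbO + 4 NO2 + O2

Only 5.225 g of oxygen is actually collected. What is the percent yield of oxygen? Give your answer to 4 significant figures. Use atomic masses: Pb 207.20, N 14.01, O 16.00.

81.02 %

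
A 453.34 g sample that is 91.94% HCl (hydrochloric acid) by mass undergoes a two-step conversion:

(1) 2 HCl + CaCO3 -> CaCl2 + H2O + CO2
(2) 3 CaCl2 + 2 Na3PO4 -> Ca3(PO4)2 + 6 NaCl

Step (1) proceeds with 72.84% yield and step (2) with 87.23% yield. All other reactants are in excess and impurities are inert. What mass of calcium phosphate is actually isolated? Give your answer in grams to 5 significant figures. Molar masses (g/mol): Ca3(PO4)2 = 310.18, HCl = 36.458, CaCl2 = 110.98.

375.52 g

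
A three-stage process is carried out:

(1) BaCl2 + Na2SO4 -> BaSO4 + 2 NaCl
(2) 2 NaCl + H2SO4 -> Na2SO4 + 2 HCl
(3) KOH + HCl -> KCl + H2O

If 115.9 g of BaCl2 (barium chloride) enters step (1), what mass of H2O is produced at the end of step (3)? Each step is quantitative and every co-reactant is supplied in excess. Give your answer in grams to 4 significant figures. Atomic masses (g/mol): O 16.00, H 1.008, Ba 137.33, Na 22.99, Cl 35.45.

M(BaCl2) = 137.33 + 2(35.45) = 208.23 g/mol.
M(H2O) = 2(1.008) + 16.00 = 18.016 g/mol.
n(BaCl2) = 115.9 / 208.23 = 0.55660 mol.
Reaction (1): BaCl2→NaCl ratio 1:2 ⇒ n(NaCl) = 1.1132 mol.
Reaction (2): NaCl→HCl ratio 2:2 ⇒ n(HCl) = 1.1132 mol.
Reaction (3): HCl→H2O ratio 1:1 ⇒ n(H2O) = 1.1132 mol.
Mass of H2O = 1.1132 × 18.016 = 20.055 g.

20.06 g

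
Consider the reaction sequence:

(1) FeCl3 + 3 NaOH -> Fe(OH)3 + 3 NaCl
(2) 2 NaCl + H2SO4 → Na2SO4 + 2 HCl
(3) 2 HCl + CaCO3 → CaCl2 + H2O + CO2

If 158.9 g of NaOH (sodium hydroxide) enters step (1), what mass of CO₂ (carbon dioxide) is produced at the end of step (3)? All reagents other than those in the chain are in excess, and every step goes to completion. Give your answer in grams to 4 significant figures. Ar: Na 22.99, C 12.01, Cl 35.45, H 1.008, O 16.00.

87.42 g

M(NaOH) = 22.99 + 16.00 + 1.008 = 39.998 g/mol.
M(CO2) = 12.01 + 2(16.00) = 44.01 g/mol.
n(NaOH) = 158.9 / 39.998 = 3.9727 mol.
Reaction (1): NaOH→NaCl ratio 3:3 ⇒ n(NaCl) = 3.9727 mol.
Reaction (2): NaCl→HCl ratio 2:2 ⇒ n(HCl) = 3.9727 mol.
Reaction (3): HCl→CO2 ratio 2:1 ⇒ n(CO2) = 1.9863 mol.
Mass of CO2 = 1.9863 × 44.01 = 87.419 g.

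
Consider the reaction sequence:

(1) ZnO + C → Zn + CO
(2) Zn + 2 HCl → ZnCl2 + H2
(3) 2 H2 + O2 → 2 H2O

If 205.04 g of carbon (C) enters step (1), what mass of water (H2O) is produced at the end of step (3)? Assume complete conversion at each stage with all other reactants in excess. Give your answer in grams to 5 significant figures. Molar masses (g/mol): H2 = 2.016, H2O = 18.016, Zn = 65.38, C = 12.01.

307.58 g

n(C) = 205.04 / 12.01 = 17.0724 mol.
Reaction (1): C→Zn ratio 1:1 ⇒ n(Zn) = 17.0724 mol.
Reaction (2): Zn→H2 ratio 1:1 ⇒ n(H2) = 17.0724 mol.
Reaction (3): H2→H2O ratio 2:2 ⇒ n(H2O) = 17.0724 mol.
Mass of H2O = 17.0724 × 18.016 = 307.577 g.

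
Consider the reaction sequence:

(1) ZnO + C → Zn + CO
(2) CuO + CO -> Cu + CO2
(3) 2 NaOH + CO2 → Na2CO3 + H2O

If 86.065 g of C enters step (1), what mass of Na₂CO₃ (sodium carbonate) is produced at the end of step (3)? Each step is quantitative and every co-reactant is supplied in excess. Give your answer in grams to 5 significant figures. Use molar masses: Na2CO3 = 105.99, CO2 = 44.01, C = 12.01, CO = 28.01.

759.54 g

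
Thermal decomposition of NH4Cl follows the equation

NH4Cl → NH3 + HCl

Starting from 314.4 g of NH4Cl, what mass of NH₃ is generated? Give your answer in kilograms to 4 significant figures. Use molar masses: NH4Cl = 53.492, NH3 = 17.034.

n(NH4Cl) = 314.40 g / 53.492 g/mol = 5.8775 mol.
From the equation the NH4Cl:NH3 mole ratio is 1:1, so n(NH3) = 5.8775 × 1/1 = 5.8775 mol.
Mass of NH3 = 5.8775 mol × 17.034 g/mol = 100.12 g.
Converting to kg: 100.12 g = 0.1001 kg.

0.1001 kg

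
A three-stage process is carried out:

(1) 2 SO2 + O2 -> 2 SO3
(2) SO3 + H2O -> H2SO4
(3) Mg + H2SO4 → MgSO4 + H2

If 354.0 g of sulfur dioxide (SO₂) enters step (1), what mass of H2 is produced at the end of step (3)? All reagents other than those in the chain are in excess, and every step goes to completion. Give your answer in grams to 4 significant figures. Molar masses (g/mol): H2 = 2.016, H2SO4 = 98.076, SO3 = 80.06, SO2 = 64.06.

11.14 g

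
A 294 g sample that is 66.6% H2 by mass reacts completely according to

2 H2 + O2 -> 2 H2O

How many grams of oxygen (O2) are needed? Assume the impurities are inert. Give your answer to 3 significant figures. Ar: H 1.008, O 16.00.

1550 g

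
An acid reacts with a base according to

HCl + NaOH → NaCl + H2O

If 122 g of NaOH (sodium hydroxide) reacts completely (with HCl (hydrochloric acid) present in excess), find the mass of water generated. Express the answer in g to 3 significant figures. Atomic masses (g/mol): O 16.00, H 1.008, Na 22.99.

M(NaOH) = 22.99 + 16.00 + 1.008 = 39.998 g/mol.
M(H2O) = 2(1.008) + 16.00 = 18.016 g/mol.
n(NaOH) = 122.0 g / 39.998 g/mol = 3.050 mol.
From the equation the NaOH:H2O mole ratio is 1:1, so n(H2O) = 3.050 × 1/1 = 3.050 mol.
Mass of H2O = 3.050 mol × 18.016 g/mol = 54.95 g.

55.0 g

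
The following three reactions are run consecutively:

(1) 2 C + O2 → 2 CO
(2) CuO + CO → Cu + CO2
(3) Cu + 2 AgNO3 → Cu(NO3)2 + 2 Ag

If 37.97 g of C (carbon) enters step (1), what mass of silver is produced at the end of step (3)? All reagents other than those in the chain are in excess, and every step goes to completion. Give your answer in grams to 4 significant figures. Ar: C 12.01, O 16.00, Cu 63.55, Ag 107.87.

682.1 g

M(C) = 12.01 g/mol.
M(Ag) = 107.87 g/mol.
n(C) = 37.97 / 12.01 = 3.1615 mol.
Reaction (1): C→CO ratio 2:2 ⇒ n(CO) = 3.1615 mol.
Reaction (2): CO→Cu ratio 1:1 ⇒ n(Cu) = 3.1615 mol.
Reaction (3): Cu→Ag ratio 1:2 ⇒ n(Ag) = 6.3231 mol.
Mass of Ag = 6.3231 × 107.87 = 682.07 g.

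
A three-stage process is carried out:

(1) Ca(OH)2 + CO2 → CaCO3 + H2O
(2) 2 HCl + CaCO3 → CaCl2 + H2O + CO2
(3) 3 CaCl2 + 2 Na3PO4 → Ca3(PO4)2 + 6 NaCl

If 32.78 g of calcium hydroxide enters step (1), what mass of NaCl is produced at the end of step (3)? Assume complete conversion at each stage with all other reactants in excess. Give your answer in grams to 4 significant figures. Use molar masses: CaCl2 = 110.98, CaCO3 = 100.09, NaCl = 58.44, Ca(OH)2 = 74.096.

51.71 g

n(Ca(OH)2) = 32.78 / 74.096 = 0.44240 mol.
Reaction (1): Ca(OH)2→CaCO3 ratio 1:1 ⇒ n(CaCO3) = 0.44240 mol.
Reaction (2): CaCO3→CaCl2 ratio 1:1 ⇒ n(CaCl2) = 0.44240 mol.
Reaction (3): CaCl2→NaCl ratio 3:6 ⇒ n(NaCl) = 0.88480 mol.
Mass of NaCl = 0.88480 × 58.44 = 51.708 g.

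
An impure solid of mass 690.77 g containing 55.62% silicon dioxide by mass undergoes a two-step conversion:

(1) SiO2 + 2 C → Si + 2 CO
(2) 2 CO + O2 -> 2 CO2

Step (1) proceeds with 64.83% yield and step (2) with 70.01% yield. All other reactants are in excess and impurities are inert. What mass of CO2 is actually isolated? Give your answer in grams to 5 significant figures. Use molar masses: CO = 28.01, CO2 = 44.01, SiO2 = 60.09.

255.43 g

Pure SiO2 = 690.77 × 0.5562 = 384.206 g.
n(SiO2) = 384.206 / 60.09 = 6.39385 mol.
Step 1 (SiO2:CO = 1:2): theoretical n(CO) = 12.7877 mol; at 64.83% yield, n(CO) = 8.29026 mol.
Step 2 (CO:CO2 = 2:2): theoretical n(CO2) = 8.29026 mol, so theoretical mass = 8.29026 × 44.01 = 364.854 g.
At 70.01% yield, actual mass of CO2 = 364.854 × 0.7001 = 255.435 g.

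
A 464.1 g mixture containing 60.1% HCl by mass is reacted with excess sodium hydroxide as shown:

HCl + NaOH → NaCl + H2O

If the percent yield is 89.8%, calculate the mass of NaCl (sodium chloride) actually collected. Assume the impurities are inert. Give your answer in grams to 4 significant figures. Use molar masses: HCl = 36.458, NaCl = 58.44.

Pure HCl available = 464.1 g × 0.601 = 278.92 g.
n(HCl) = 278.92 g / 36.458 g/mol = 7.6506 mol.
From the equation the HCl:NaCl mole ratio is 1:1, so n(NaCl) = 7.6506 × 1/1 = 7.6506 mol.
Mass of NaCl = 7.6506 mol × 58.44 g/mol = 447.10 g.
Actual mass collected = 447.10 g × 0.898 = 401.49 g.

401.5 g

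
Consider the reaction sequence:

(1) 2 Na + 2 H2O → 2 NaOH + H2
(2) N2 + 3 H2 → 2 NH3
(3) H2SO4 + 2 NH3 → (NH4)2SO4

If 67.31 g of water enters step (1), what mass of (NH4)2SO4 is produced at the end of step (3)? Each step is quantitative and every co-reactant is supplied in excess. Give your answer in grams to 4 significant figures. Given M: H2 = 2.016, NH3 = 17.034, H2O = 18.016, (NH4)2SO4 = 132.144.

82.28 g

n(H2O) = 67.31 / 18.016 = 3.7361 mol.
Reaction (1): H2O→H2 ratio 2:1 ⇒ n(H2) = 1.8681 mol.
Reaction (2): H2→NH3 ratio 3:2 ⇒ n(NH3) = 1.2454 mol.
Reaction (3): NH3→(NH4)2SO4 ratio 2:1 ⇒ n((NH4)2SO4) = 0.62269 mol.
Mass of (NH4)2SO4 = 0.62269 × 132.144 = 82.284 g.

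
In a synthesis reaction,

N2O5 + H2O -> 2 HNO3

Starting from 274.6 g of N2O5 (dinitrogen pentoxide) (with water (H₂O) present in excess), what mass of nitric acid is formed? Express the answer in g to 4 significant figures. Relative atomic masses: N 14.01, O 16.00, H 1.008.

M(N2O5) = 2(14.01) + 5(16.00) = 108.02 g/mol.
M(HNO3) = 1.008 + 14.01 + 3(16.00) = 63.018 g/mol.
n(N2O5) = 274.60 g / 108.02 g/mol = 2.5421 mol.
From the equation the N2O5:HNO3 mole ratio is 1:2, so n(HNO3) = 2.5421 × 2/1 = 5.0842 mol.
Mass of HNO3 = 5.0842 mol × 63.018 g/mol = 320.40 g.

320.4 g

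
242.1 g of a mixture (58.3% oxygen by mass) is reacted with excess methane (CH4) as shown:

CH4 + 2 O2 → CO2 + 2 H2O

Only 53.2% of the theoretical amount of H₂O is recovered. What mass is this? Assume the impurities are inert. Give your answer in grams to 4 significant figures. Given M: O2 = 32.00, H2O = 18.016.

Pure O2 available = 242.1 g × 0.583 = 141.14 g.
n(O2) = 141.14 g / 32.00 g/mol = 4.4108 mol.
From the equation the O2:H2O mole ratio is 2:2, so n(H2O) = 4.4108 × 2/2 = 4.4108 mol.
Mass of H2O = 4.4108 mol × 18.016 g/mol = 79.464 g.
Actual mass collected = 79.464 g × 0.532 = 42.275 g.

42.27 g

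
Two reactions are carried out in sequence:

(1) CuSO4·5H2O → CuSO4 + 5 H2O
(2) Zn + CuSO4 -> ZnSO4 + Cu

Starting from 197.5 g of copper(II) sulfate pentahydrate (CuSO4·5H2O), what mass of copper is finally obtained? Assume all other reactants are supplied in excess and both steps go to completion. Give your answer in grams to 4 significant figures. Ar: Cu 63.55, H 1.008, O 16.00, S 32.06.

M(CuSO4·5H2O) = 63.55 + 32.06 + 9(16.00) + 10(1.008) = 249.69 g/mol.
M(Cu) = 63.55 g/mol.
n(CuSO4·5H2O) = 197.50 / 249.69 = 0.79098 mol.
Step 1 gives a 1:1 ratio of CuSO4·5H2O to CuSO4, so n(CuSO4) = 0.79098 mol.
In step 2 the CuSO4:Cu ratio is 1:1, so n(Cu) = 0.79098 mol.
Mass of Cu = 0.79098 × 63.55 = 50.267 g.

50.27 g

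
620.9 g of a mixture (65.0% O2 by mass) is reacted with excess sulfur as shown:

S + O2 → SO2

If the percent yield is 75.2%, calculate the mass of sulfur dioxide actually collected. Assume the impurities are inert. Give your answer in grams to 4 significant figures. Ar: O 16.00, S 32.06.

Pure O2 available = 620.9 g × 0.650 = 403.58 g.
M(O2) = 2(16.00) = 32.00 g/mol.
M(SO2) = 32.06 + 2(16.00) = 64.06 g/mol.
n(O2) = 403.58 g / 32.00 g/mol = 12.612 mol.
From the equation the O2:SO2 mole ratio is 1:1, so n(SO2) = 12.612 × 1/1 = 12.612 mol.
Mass of SO2 = 12.612 mol × 64.06 g/mol = 807.93 g.
Actual mass collected = 807.93 g × 0.752 = 607.56 g.

607.6 g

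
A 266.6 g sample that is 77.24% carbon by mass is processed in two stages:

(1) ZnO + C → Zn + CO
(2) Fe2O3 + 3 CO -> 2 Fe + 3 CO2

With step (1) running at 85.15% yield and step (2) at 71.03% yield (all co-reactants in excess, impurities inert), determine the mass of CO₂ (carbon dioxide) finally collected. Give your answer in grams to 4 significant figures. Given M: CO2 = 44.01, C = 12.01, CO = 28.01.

Pure C = 266.6 × 0.7724 = 205.92 g.
n(C) = 205.92 / 12.01 = 17.146 mol.
Step 1 (C:CO = 1:1): theoretical n(CO) = 17.146 mol; at 85.15% yield, n(CO) = 14.600 mol.
Step 2 (CO:CO2 = 3:3): theoretical n(CO2) = 14.600 mol, so theoretical mass = 14.600 × 44.01 = 642.53 g.
At 71.03% yield, actual mass of CO2 = 642.53 × 0.7103 = 456.39 g.

456.4 g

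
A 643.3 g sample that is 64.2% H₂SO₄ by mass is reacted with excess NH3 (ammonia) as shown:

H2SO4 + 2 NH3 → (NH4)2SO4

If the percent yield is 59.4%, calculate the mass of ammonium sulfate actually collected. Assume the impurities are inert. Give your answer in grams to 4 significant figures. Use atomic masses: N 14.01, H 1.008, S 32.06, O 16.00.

330.5 g

Pure H2SO4 available = 643.3 g × 0.642 = 413.00 g.
M(H2SO4) = 2(1.008) + 32.06 + 4(16.00) = 98.076 g/mol.
M((NH4)2SO4) = 2(14.01) + 8(1.008) + 32.06 + 4(16.00) = 132.144 g/mol.
n(H2SO4) = 413.00 g / 98.076 g/mol = 4.2110 mol.
From the equation the H2SO4:(NH4)2SO4 mole ratio is 1:1, so n((NH4)2SO4) = 4.2110 × 1/1 = 4.2110 mol.
Mass of (NH4)2SO4 = 4.2110 mol × 132.144 g/mol = 556.46 g.
Actual mass collected = 556.46 g × 0.594 = 330.54 g.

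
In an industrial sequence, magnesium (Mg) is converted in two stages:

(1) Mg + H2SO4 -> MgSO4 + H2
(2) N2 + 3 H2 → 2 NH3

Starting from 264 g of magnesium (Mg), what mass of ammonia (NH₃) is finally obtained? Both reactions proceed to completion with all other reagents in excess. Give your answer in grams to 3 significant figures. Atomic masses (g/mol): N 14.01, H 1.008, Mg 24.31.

123 g

M(Mg) = 24.31 g/mol.
M(NH3) = 14.01 + 3(1.008) = 17.034 g/mol.
n(Mg) = 264.0 / 24.31 = 10.86 mol.
Step 1 gives a 1:1 ratio of Mg to H2, so n(H2) = 10.86 mol.
In step 2 the H2:NH3 ratio is 3:2, so n(NH3) = 7.240 mol.
Mass of NH3 = 7.240 × 17.034 = 123.3 g.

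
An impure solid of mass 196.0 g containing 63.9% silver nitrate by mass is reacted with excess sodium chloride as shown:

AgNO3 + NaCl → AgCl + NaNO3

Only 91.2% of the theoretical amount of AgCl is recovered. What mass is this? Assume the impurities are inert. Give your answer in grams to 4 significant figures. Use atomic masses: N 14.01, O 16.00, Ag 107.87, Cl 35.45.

96.36 g

Pure AgNO3 available = 196.0 g × 0.639 = 125.24 g.
M(AgNO3) = 107.87 + 14.01 + 3(16.00) = 169.88 g/mol.
M(AgCl) = 107.87 + 35.45 = 143.32 g/mol.
n(AgNO3) = 125.24 g / 169.88 g/mol = 0.73725 mol.
From the equation the AgNO3:AgCl mole ratio is 1:1, so n(AgCl) = 0.73725 × 1/1 = 0.73725 mol.
Mass of AgCl = 0.73725 mol × 143.32 g/mol = 105.66 g.
Actual mass collected = 105.66 g × 0.912 = 96.364 g.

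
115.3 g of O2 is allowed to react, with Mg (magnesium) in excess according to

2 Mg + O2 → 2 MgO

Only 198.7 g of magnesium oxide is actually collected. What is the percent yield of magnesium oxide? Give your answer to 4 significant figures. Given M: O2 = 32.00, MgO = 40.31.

n(O2) = 115.30 g / 32.00 g/mol = 3.6031 mol.
From the equation the O2:MgO mole ratio is 1:2, so n(MgO) = 3.6031 × 2/1 = 7.2062 mol.
Mass of MgO = 7.2062 mol × 40.31 g/mol = 290.48 g.
This is the theoretical yield. Percent yield = 198.7 g / 290.48 g × 100% = 68.403%.

68.40 %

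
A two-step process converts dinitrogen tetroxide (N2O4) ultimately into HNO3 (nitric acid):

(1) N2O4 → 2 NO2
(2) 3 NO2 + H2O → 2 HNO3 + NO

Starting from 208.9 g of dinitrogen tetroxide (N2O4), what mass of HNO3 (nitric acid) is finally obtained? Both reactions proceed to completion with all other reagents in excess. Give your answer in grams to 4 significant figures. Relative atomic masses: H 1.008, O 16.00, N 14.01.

190.7 g

M(N2O4) = 2(14.01) + 4(16.00) = 92.02 g/mol.
M(HNO3) = 1.008 + 14.01 + 3(16.00) = 63.018 g/mol.
n(N2O4) = 208.90 / 92.02 = 2.2702 mol.
Step 1 gives a 1:2 ratio of N2O4 to NO2, so n(NO2) = 4.5403 mol.
In step 2 the NO2:HNO3 ratio is 3:2, so n(HNO3) = 3.0269 mol.
Mass of HNO3 = 3.0269 × 63.018 = 190.75 g.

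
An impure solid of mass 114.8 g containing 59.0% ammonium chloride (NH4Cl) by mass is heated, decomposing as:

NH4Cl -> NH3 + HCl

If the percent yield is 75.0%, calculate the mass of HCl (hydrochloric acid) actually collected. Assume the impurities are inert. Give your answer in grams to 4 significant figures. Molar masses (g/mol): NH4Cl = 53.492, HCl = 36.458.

Pure NH4Cl available = 114.8 g × 0.590 = 67.732 g.
n(NH4Cl) = 67.732 g / 53.492 g/mol = 1.2662 mol.
From the equation the NH4Cl:HCl mole ratio is 1:1, so n(HCl) = 1.2662 × 1/1 = 1.2662 mol.
Mass of HCl = 1.2662 mol × 36.458 g/mol = 46.163 g.
Actual mass collected = 46.163 g × 0.750 = 34.623 g.

34.62 g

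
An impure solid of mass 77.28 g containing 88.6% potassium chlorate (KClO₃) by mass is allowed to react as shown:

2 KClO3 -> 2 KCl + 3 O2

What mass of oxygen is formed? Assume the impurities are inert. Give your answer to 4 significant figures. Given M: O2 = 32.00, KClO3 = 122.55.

Mass of pure KClO3 = 77.28 g × 0.886 = 68.470 g.
n(KClO3) = 68.470 g / 122.55 g/mol = 0.55871 mol.
From the equation the KClO3:O2 mole ratio is 2:3, so n(O2) = 0.55871 × 3/2 = 0.83807 mol.
Mass of O2 = 0.83807 mol × 32.00 g/mol = 26.818 g.

26.82 g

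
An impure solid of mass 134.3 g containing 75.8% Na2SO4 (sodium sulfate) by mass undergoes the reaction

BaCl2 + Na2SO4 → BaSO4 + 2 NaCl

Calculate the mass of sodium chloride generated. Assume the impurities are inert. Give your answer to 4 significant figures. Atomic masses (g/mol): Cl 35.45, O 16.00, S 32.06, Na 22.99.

Mass of pure Na2SO4 = 134.3 g × 0.758 = 101.80 g.
M(Na2SO4) = 2(22.99) + 32.06 + 4(16.00) = 142.04 g/mol.
M(NaCl) = 22.99 + 35.45 = 58.44 g/mol.
n(Na2SO4) = 101.80 g / 142.04 g/mol = 0.71670 mol.
From the equation the Na2SO4:NaCl mole ratio is 1:2, so n(NaCl) = 0.71670 × 2/1 = 1.4334 mol.
Mass of NaCl = 1.4334 mol × 58.44 g/mol = 83.767 g.

83.77 g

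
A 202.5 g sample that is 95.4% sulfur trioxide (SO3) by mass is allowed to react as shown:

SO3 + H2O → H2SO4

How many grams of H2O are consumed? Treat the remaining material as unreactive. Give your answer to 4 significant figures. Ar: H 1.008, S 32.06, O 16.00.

Mass of pure SO3 = 202.5 g × 0.954 = 193.19 g.
M(SO3) = 32.06 + 3(16.00) = 80.06 g/mol.
M(H2O) = 2(1.008) + 16.00 = 18.016 g/mol.
n(SO3) = 193.19 g / 80.06 g/mol = 2.4130 mol.
From the equation the SO3:H2O mole ratio is 1:1, so n(H2O) = 2.4130 × 1/1 = 2.4130 mol.
Mass of H2O = 2.4130 mol × 18.016 g/mol = 43.473 g.

43.47 g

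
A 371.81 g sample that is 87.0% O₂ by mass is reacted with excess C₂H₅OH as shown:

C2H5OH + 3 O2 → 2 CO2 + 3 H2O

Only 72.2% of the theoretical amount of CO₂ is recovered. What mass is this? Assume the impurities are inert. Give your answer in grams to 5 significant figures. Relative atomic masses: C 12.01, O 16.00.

214.13 g

Pure O2 available = 371.81 g × 0.870 = 323.475 g.
M(O2) = 2(16.00) = 32.00 g/mol.
M(CO2) = 12.01 + 2(16.00) = 44.01 g/mol.
n(O2) = 323.475 g / 32.00 g/mol = 10.1086 mol.
From the equation the O2:CO2 mole ratio is 3:2, so n(CO2) = 10.1086 × 2/3 = 6.73906 mol.
Mass of CO2 = 6.73906 mol × 44.01 g/mol = 296.586 g.
Actual mass collected = 296.586 g × 0.722 = 214.135 g.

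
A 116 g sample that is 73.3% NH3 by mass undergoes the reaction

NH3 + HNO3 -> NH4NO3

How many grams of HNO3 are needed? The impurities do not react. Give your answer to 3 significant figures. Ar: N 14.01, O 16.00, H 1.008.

Mass of pure NH3 = 116 g × 0.733 = 85.03 g.
M(NH3) = 14.01 + 3(1.008) = 17.034 g/mol.
M(HNO3) = 1.008 + 14.01 + 3(16.00) = 63.018 g/mol.
n(NH3) = 85.03 g / 17.034 g/mol = 4.992 mol.
From the equation the NH3:HNO3 mole ratio is 1:1, so n(HNO3) = 4.992 × 1/1 = 4.992 mol.
Mass of HNO3 = 4.992 mol × 63.018 g/mol = 314.6 g.

315 g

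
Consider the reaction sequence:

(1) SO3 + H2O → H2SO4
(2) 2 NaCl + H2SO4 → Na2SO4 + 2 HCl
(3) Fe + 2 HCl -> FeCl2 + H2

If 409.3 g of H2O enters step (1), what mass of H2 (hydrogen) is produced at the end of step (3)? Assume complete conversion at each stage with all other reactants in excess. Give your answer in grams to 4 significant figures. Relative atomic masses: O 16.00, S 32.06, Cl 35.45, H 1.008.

45.80 g

M(H2O) = 2(1.008) + 16.00 = 18.016 g/mol.
M(H2) = 2(1.008) = 2.016 g/mol.
n(H2O) = 409.3 / 18.016 = 22.719 mol.
Reaction (1): H2O→H2SO4 ratio 1:1 ⇒ n(H2SO4) = 22.719 mol.
Reaction (2): H2SO4→HCl ratio 1:2 ⇒ n(HCl) = 45.437 mol.
Reaction (3): HCl→H2 ratio 2:1 ⇒ n(H2) = 22.719 mol.
Mass of H2 = 22.719 × 2.016 = 45.801 g.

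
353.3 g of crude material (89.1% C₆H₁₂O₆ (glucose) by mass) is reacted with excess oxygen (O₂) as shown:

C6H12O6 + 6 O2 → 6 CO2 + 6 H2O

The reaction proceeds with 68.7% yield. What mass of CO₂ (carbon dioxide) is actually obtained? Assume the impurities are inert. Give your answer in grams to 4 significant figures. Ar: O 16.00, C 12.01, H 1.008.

Pure C6H12O6 available = 353.3 g × 0.891 = 314.79 g.
M(C6H12O6) = 6(12.01) + 12(1.008) + 6(16.00) = 180.156 g/mol.
M(CO2) = 12.01 + 2(16.00) = 44.01 g/mol.
n(C6H12O6) = 314.79 g / 180.156 g/mol = 1.7473 mol.
From the equation the C6H12O6:CO2 mole ratio is 1:6, so n(CO2) = 1.7473 × 6/1 = 10.484 mol.
Mass of CO2 = 10.484 mol × 44.01 g/mol = 461.40 g.
Actual mass collected = 461.40 g × 0.687 = 316.98 g.

317.0 g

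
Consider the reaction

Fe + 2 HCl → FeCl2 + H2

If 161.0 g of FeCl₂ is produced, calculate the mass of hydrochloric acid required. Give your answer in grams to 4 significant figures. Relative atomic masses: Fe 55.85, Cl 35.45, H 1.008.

M(FeCl2) = 55.85 + 2(35.45) = 126.75 g/mol.
M(HCl) = 1.008 + 35.45 = 36.458 g/mol.
n(FeCl2) = 161.00 g / 126.75 g/mol = 1.2702 mol.
From the equation the FeCl2:HCl mole ratio is 1:2, so n(HCl) = 1.2702 × 2/1 = 2.5404 mol.
Mass of HCl = 2.5404 mol × 36.458 g/mol = 92.619 g.

92.62 g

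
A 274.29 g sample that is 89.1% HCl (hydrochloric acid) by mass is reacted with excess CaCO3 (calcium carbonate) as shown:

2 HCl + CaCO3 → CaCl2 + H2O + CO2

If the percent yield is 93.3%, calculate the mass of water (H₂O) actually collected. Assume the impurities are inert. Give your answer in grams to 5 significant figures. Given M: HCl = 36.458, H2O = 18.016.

56.338 g

Pure HCl available = 274.29 g × 0.891 = 244.392 g.
n(HCl) = 244.392 g / 36.458 g/mol = 6.70340 mol.
From the equation the HCl:H2O mole ratio is 2:1, so n(H2O) = 6.70340 × 1/2 = 3.35170 mol.
Mass of H2O = 3.35170 mol × 18.016 g/mol = 60.3842 g.
Actual mass collected = 60.3842 g × 0.933 = 56.3384 g.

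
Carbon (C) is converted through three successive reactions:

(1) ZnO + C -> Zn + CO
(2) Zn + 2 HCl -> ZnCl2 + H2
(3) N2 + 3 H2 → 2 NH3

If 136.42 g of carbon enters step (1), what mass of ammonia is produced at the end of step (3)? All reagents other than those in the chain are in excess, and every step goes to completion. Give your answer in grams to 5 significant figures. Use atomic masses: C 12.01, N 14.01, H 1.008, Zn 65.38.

M(C) = 12.01 g/mol.
M(NH3) = 14.01 + 3(1.008) = 17.034 g/mol.
n(C) = 136.42 / 12.01 = 11.3589 mol.
Reaction (1): C→Zn ratio 1:1 ⇒ n(Zn) = 11.3589 mol.
Reaction (2): Zn→H2 ratio 1:1 ⇒ n(H2) = 11.3589 mol.
Reaction (3): H2→NH3 ratio 3:2 ⇒ n(NH3) = 7.57258 mol.
Mass of NH3 = 7.57258 × 17.034 = 128.991 g.

128.99 g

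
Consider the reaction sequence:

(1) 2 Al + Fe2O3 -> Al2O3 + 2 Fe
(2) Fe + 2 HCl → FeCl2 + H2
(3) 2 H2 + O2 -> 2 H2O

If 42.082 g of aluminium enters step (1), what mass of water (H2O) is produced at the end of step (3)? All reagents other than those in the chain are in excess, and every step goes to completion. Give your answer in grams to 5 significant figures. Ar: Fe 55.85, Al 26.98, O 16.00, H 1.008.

M(Al) = 26.98 g/mol.
M(H2O) = 2(1.008) + 16.00 = 18.016 g/mol.
n(Al) = 42.082 / 26.98 = 1.55975 mol.
Reaction (1): Al→Fe ratio 2:2 ⇒ n(Fe) = 1.55975 mol.
Reaction (2): Fe→H2 ratio 1:1 ⇒ n(H2) = 1.55975 mol.
Reaction (3): H2→H2O ratio 2:2 ⇒ n(H2O) = 1.55975 mol.
Mass of H2O = 1.55975 × 18.016 = 28.1004 g.

28.100 g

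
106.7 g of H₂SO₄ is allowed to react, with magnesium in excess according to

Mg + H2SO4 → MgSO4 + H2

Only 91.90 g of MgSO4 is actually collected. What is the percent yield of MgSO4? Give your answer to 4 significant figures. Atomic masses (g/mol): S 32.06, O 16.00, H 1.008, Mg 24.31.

70.18 %

M(H2SO4) = 2(1.008) + 32.06 + 4(16.00) = 98.076 g/mol.
M(MgSO4) = 24.31 + 32.06 + 4(16.00) = 120.37 g/mol.
n(H2SO4) = 106.70 g / 98.076 g/mol = 1.0879 mol.
From the equation the H2SO4:MgSO4 mole ratio is 1:1, so n(MgSO4) = 1.0879 × 1/1 = 1.0879 mol.
Mass of MgSO4 = 1.0879 mol × 120.37 g/mol = 130.95 g.
This is the theoretical yield. Percent yield = 91.90 g / 130.95 g × 100% = 70.177%.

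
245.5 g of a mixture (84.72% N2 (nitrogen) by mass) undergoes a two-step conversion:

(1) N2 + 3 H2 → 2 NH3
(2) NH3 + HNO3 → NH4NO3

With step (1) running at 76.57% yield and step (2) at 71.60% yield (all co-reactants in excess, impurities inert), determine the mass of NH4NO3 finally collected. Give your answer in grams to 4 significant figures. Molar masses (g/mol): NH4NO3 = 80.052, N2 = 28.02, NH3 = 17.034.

651.5 g

Pure N2 = 245.5 × 0.8472 = 207.99 g.
n(N2) = 207.99 / 28.02 = 7.4228 mol.
Step 1 (N2:NH3 = 1:2): theoretical n(NH3) = 14.846 mol; at 76.57% yield, n(NH3) = 11.367 mol.
Step 2 (NH3:NH4NO3 = 1:1): theoretical n(NH4NO3) = 11.367 mol, so theoretical mass = 11.367 × 80.052 = 909.98 g.
At 71.60% yield, actual mass of NH4NO3 = 909.98 × 0.7160 = 651.54 g.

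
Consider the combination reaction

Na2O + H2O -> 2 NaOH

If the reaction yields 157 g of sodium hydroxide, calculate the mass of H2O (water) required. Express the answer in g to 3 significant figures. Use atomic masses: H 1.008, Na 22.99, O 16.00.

M(NaOH) = 22.99 + 16.00 + 1.008 = 39.998 g/mol.
M(H2O) = 2(1.008) + 16.00 = 18.016 g/mol.
n(NaOH) = 157.0 g / 39.998 g/mol = 3.925 mol.
From the equation the NaOH:H2O mole ratio is 2:1, so n(H2O) = 3.925 × 1/2 = 1.963 mol.
Mass of H2O = 1.963 mol × 18.016 g/mol = 35.36 g.

35.4 g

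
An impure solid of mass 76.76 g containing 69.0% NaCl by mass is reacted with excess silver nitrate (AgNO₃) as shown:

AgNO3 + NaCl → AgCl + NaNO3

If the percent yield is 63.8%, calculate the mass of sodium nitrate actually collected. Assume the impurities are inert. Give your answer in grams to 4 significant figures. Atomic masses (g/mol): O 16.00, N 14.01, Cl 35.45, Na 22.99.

49.15 g

Pure NaCl available = 76.76 g × 0.690 = 52.964 g.
M(NaCl) = 22.99 + 35.45 = 58.44 g/mol.
M(NaNO3) = 22.99 + 14.01 + 3(16.00) = 85.00 g/mol.
n(NaCl) = 52.964 g / 58.44 g/mol = 0.90630 mol.
From the equation the NaCl:NaNO3 mole ratio is 1:1, so n(NaNO3) = 0.90630 × 1/1 = 0.90630 mol.
Mass of NaNO3 = 0.90630 mol × 85.00 g/mol = 77.036 g.
Actual mass collected = 77.036 g × 0.638 = 49.149 g.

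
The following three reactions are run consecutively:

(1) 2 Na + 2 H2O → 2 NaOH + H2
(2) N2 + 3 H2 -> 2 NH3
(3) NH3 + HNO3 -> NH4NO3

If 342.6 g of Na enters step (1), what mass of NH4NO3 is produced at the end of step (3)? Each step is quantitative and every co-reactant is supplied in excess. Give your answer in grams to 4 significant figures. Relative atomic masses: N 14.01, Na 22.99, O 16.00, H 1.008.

M(Na) = 22.99 g/mol.
M(NH4NO3) = 2(14.01) + 4(1.008) + 3(16.00) = 80.052 g/mol.
n(Na) = 342.6 / 22.99 = 14.902 mol.
Reaction (1): Na→H2 ratio 2:1 ⇒ n(H2) = 7.4511 mol.
Reaction (2): H2→NH3 ratio 3:2 ⇒ n(NH3) = 4.9674 mol.
Reaction (3): NH3→NH4NO3 ratio 1:1 ⇒ n(NH4NO3) = 4.9674 mol.
Mass of NH4NO3 = 4.9674 × 80.052 = 397.65 g.

397.6 g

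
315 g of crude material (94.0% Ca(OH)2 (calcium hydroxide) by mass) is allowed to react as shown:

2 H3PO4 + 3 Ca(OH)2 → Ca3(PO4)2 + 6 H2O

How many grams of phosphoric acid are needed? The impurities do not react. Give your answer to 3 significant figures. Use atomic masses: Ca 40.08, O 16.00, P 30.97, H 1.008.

261 g

Mass of pure Ca(OH)2 = 315 g × 0.940 = 296.1 g.
M(Ca(OH)2) = 40.08 + 2(16.00) + 2(1.008) = 74.096 g/mol.
M(H3PO4) = 3(1.008) + 30.97 + 4(16.00) = 97.994 g/mol.
n(Ca(OH)2) = 296.1 g / 74.096 g/mol = 3.996 mol.
From the equation the Ca(OH)2:H3PO4 mole ratio is 3:2, so n(H3PO4) = 3.996 × 2/3 = 2.664 mol.
Mass of H3PO4 = 2.664 mol × 97.994 g/mol = 261.1 g.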